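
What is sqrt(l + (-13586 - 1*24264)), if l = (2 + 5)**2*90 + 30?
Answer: I*sqrt(33410) ≈ 182.78*I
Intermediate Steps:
l = 4440 (l = 7**2*90 + 30 = 49*90 + 30 = 4410 + 30 = 4440)
sqrt(l + (-13586 - 1*24264)) = sqrt(4440 + (-13586 - 1*24264)) = sqrt(4440 + (-13586 - 24264)) = sqrt(4440 - 37850) = sqrt(-33410) = I*sqrt(33410)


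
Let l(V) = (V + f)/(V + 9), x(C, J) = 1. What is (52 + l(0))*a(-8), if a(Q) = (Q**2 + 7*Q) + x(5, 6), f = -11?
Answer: 457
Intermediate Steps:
l(V) = (-11 + V)/(9 + V) (l(V) = (V - 11)/(V + 9) = (-11 + V)/(9 + V))
a(Q) = 1 + Q**2 + 7*Q (a(Q) = (Q**2 + 7*Q) + 1 = 1 + Q**2 + 7*Q)
(52 + l(0))*a(-8) = (52 + (-11 + 0)/(9 + 0))*(1 + (-8)**2 + 7*(-8)) = (52 - 11/9)*(1 + 64 - 56) = (52 + (1/9)*(-11))*9 = (52 - 11/9)*9 = (457/9)*9 = 457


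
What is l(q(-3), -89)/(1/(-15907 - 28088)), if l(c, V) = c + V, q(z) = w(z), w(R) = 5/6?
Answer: 7757785/2 ≈ 3.8789e+6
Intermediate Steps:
w(R) = 5/6 (w(R) = 5*(1/6) = 5/6)
q(z) = 5/6
l(c, V) = V + c
l(q(-3), -89)/(1/(-15907 - 28088)) = (-89 + 5/6)/(1/(-15907 - 28088)) = -529/(6*(1/(-43995))) = -529/(6*(-1/43995)) = -529/6*(-43995) = 7757785/2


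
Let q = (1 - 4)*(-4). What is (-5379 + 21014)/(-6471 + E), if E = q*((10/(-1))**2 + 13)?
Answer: -3127/1023 ≈ -3.0567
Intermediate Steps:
q = 12 (q = -3*(-4) = 12)
E = 1356 (E = 12*((10/(-1))**2 + 13) = 12*((10*(-1))**2 + 13) = 12*((-10)**2 + 13) = 12*(100 + 13) = 12*113 = 1356)
(-5379 + 21014)/(-6471 + E) = (-5379 + 21014)/(-6471 + 1356) = 15635/(-5115) = 15635*(-1/5115) = -3127/1023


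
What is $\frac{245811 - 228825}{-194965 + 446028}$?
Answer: $\frac{16986}{251063} \approx 0.067656$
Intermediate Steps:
$\frac{245811 - 228825}{-194965 + 446028} = \frac{245811 - 228825}{251063} = 16986 \cdot \frac{1}{251063} = \frac{16986}{251063}$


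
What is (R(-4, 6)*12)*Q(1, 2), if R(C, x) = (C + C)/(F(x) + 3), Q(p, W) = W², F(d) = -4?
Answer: 384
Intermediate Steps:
R(C, x) = -2*C (R(C, x) = (C + C)/(-4 + 3) = (2*C)/(-1) = (2*C)*(-1) = -2*C)
(R(-4, 6)*12)*Q(1, 2) = (-2*(-4)*12)*2² = (8*12)*4 = 96*4 = 384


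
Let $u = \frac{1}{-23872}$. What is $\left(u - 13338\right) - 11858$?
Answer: $- \frac{601478913}{23872} \approx -25196.0$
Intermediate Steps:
$u = - \frac{1}{23872} \approx -4.189 \cdot 10^{-5}$
$\left(u - 13338\right) - 11858 = \left(- \frac{1}{23872} - 13338\right) - 11858 = - \frac{318404737}{23872} - 11858 = - \frac{601478913}{23872}$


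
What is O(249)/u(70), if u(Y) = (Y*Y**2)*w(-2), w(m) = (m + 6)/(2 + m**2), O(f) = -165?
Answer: -99/137200 ≈ -0.00072157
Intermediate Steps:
w(m) = (6 + m)/(2 + m**2)
u(Y) = 2*Y**3/3 (u(Y) = (Y*Y**2)*((6 - 2)/(2 + (-2)**2)) = Y**3*(4/(2 + 4)) = Y**3*(4/6) = Y**3*((1/6)*4) = Y**3*(2/3) = 2*Y**3/3)
O(249)/u(70) = -165/((2/3)*70**3) = -165/((2/3)*343000) = -165/686000/3 = -165*3/686000 = -99/137200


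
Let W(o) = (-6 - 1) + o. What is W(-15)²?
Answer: 484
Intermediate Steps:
W(o) = -7 + o
W(-15)² = (-7 - 15)² = (-22)² = 484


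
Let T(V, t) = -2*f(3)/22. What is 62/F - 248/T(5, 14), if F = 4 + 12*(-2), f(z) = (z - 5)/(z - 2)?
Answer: -13671/10 ≈ -1367.1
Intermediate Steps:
f(z) = (-5 + z)/(-2 + z)
F = -20 (F = 4 - 24 = -20)
T(V, t) = 2/11 (T(V, t) = -2*(-5 + 3)/(-2 + 3)/22 = -2*(-2)/1*(1/22) = -2*(-2)*(1/22) = 4*(1/22) = 2/11)
62/F - 248/T(5, 14) = 62/(-20) - 248/2/11 = 62*(-1/20) - 248*11/2 = -31/10 - 1364 = -13671/10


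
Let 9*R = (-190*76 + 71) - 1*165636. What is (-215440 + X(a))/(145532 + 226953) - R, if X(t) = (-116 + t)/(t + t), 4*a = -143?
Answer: 19175505916453/958776390 ≈ 20000.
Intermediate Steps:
a = -143/4 (a = (¼)*(-143) = -143/4 ≈ -35.750)
X(t) = (-116 + t)/(2*t) (X(t) = (-116 + t)/((2*t)) = (-116 + t)*(1/(2*t)) = (-116 + t)/(2*t))
R = -180005/9 (R = ((-190*76 + 71) - 1*165636)/9 = ((-14440 + 71) - 165636)/9 = (-14369 - 165636)/9 = (⅑)*(-180005) = -180005/9 ≈ -20001.)
(-215440 + X(a))/(145532 + 226953) - R = (-215440 + (-116 - 143/4)/(2*(-143/4)))/(145532 + 226953) - 1*(-180005/9) = (-215440 + (½)*(-4/143)*(-607/4))/372485 + 180005/9 = (-215440 + 607/286)*(1/372485) + 180005/9 = -61615233/286*1/372485 + 180005/9 = -61615233/106530710 + 180005/9 = 19175505916453/958776390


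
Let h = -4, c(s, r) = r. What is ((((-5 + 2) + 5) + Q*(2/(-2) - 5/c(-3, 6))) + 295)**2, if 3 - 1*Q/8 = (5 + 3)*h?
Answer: 421201/9 ≈ 46800.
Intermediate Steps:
Q = 280 (Q = 24 - 8*(5 + 3)*(-4) = 24 - 64*(-4) = 24 - 8*(-32) = 24 + 256 = 280)
((((-5 + 2) + 5) + Q*(2/(-2) - 5/c(-3, 6))) + 295)**2 = ((((-5 + 2) + 5) + 280*(2/(-2) - 5/6)) + 295)**2 = (((-3 + 5) + 280*(2*(-1/2) - 5*1/6)) + 295)**2 = ((2 + 280*(-1 - 5/6)) + 295)**2 = ((2 + 280*(-11/6)) + 295)**2 = ((2 - 1540/3) + 295)**2 = (-1534/3 + 295)**2 = (-649/3)**2 = 421201/9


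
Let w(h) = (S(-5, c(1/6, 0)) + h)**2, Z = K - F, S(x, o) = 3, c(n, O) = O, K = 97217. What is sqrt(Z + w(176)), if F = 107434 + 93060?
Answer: 2*I*sqrt(17809) ≈ 266.9*I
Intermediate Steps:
F = 200494
Z = -103277 (Z = 97217 - 1*200494 = 97217 - 200494 = -103277)
w(h) = (3 + h)**2
sqrt(Z + w(176)) = sqrt(-103277 + (3 + 176)**2) = sqrt(-103277 + 179**2) = sqrt(-103277 + 32041) = sqrt(-71236) = 2*I*sqrt(17809)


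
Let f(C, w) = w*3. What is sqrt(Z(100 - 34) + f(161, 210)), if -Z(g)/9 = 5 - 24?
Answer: 3*sqrt(89) ≈ 28.302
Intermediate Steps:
f(C, w) = 3*w
Z(g) = 171 (Z(g) = -9*(5 - 24) = -9*(-19) = 171)
sqrt(Z(100 - 34) + f(161, 210)) = sqrt(171 + 3*210) = sqrt(171 + 630) = sqrt(801) = 3*sqrt(89)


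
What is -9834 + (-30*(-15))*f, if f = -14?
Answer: -16134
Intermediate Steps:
-9834 + (-30*(-15))*f = -9834 - 30*(-15)*(-14) = -9834 + 450*(-14) = -9834 - 6300 = -16134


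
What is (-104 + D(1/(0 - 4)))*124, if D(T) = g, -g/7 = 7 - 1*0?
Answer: -18972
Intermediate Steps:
g = -49 (g = -7*(7 - 1*0) = -7*(7 + 0) = -7*7 = -49)
D(T) = -49
(-104 + D(1/(0 - 4)))*124 = (-104 - 49)*124 = -153*124 = -18972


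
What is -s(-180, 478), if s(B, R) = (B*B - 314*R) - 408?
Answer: 118100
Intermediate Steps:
s(B, R) = -408 + B² - 314*R (s(B, R) = (B² - 314*R) - 408 = -408 + B² - 314*R)
-s(-180, 478) = -(-408 + (-180)² - 314*478) = -(-408 + 32400 - 150092) = -1*(-118100) = 118100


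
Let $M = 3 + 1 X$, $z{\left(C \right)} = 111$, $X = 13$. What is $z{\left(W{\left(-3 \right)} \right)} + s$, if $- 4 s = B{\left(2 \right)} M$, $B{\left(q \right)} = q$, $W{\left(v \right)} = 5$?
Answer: $103$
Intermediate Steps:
$M = 16$ ($M = 3 + 1 \cdot 13 = 3 + 13 = 16$)
$s = -8$ ($s = - \frac{2 \cdot 16}{4} = \left(- \frac{1}{4}\right) 32 = -8$)
$z{\left(W{\left(-3 \right)} \right)} + s = 111 - 8 = 103$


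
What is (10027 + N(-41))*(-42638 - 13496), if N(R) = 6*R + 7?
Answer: -549439592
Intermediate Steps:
N(R) = 7 + 6*R
(10027 + N(-41))*(-42638 - 13496) = (10027 + (7 + 6*(-41)))*(-42638 - 13496) = (10027 + (7 - 246))*(-56134) = (10027 - 239)*(-56134) = 9788*(-56134) = -549439592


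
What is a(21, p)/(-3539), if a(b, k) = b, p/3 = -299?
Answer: -21/3539 ≈ -0.0059339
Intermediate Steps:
p = -897 (p = 3*(-299) = -897)
a(21, p)/(-3539) = 21/(-3539) = 21*(-1/3539) = -21/3539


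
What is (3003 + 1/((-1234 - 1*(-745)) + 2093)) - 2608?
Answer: 633581/1604 ≈ 395.00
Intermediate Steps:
(3003 + 1/((-1234 - 1*(-745)) + 2093)) - 2608 = (3003 + 1/((-1234 + 745) + 2093)) - 2608 = (3003 + 1/(-489 + 2093)) - 2608 = (3003 + 1/1604) - 2608 = 4816813/1604 - 2608 = 633581/1604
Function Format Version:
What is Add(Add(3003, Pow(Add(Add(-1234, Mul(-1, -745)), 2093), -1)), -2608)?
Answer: Rational(633581, 1604) ≈ 395.00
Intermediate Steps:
Add(Add(3003, Pow(Add(Add(-1234, Mul(-1, -745)), 2093), -1)), -2608) = Add(Add(3003, Pow(Add(Add(-1234, 745), 2093), -1)), -2608) = Add(Add(3003, Pow(Add(-489, 2093), -1)), -2608) = Add(Add(3003, Pow(1604, -1)), -2608) = Add(Add(3003, Rational(1, 1604)), -2608) = Add(Rational(4816813, 1604), -2608) = Rational(633581, 1604)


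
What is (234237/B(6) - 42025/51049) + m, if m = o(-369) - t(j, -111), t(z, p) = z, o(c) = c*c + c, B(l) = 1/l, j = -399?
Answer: 78697760012/51049 ≈ 1.5416e+6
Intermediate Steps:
o(c) = c + c**2 (o(c) = c**2 + c = c + c**2)
m = 136191 (m = -369*(1 - 369) - 1*(-399) = -369*(-368) + 399 = 135792 + 399 = 136191)
(234237/B(6) - 42025/51049) + m = (234237/(1/6) - 42025/51049) + 136191 = (234237/(1/6) - 42025*1/51049) + 136191 = (234237*6 - 42025/51049) + 136191 = (1405422 - 42025/51049) + 136191 = 71745345653/51049 + 136191 = 78697760012/51049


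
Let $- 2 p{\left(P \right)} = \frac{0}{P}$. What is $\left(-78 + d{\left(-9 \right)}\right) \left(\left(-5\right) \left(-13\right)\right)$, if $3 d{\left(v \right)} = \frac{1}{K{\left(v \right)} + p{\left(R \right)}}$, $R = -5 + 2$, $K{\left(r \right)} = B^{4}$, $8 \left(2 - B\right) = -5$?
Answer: $- \frac{2957789770}{583443} \approx -5069.5$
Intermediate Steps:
$B = \frac{21}{8}$ ($B = 2 - - \frac{5}{8} = 2 + \frac{5}{8} = \frac{21}{8} \approx 2.625$)
$K{\left(r \right)} = \frac{194481}{4096}$ ($K{\left(r \right)} = \left(\frac{21}{8}\right)^{4} = \frac{194481}{4096}$)
$R = -3$
$p{\left(P \right)} = 0$ ($p{\left(P \right)} = - \frac{0 \frac{1}{P}}{2} = \left(- \frac{1}{2}\right) 0 = 0$)
$d{\left(v \right)} = \frac{4096}{583443}$ ($d{\left(v \right)} = \frac{1}{3 \left(\frac{194481}{4096} + 0\right)} = \frac{1}{3 \cdot \frac{194481}{4096}} = \frac{1}{3} \cdot \frac{4096}{194481} = \frac{4096}{583443}$)
$\left(-78 + d{\left(-9 \right)}\right) \left(\left(-5\right) \left(-13\right)\right) = \left(-78 + \frac{4096}{583443}\right) \left(\left(-5\right) \left(-13\right)\right) = \left(- \frac{45504458}{583443}\right) 65 = - \frac{2957789770}{583443}$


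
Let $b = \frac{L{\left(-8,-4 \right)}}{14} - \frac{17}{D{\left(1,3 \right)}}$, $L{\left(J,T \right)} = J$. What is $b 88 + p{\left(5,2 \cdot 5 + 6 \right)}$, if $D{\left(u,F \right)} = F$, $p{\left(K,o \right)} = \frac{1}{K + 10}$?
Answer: $- \frac{19211}{35} \approx -548.89$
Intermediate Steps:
$p{\left(K,o \right)} = \frac{1}{10 + K}$
$b = - \frac{131}{21}$ ($b = - \frac{8}{14} - \frac{17}{3} = \left(-8\right) \frac{1}{14} - \frac{17}{3} = - \frac{4}{7} - \frac{17}{3} = - \frac{131}{21} \approx -6.2381$)
$b 88 + p{\left(5,2 \cdot 5 + 6 \right)} = \left(- \frac{131}{21}\right) 88 + \frac{1}{10 + 5} = - \frac{11528}{21} + \frac{1}{15} = - \frac{19211}{35}$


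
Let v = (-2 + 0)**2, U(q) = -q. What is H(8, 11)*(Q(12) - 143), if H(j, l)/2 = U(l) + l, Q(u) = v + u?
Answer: 0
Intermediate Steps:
v = 4 (v = (-2)**2 = 4)
Q(u) = 4 + u
H(j, l) = 0 (H(j, l) = 2*(-l + l) = 2*0 = 0)
H(8, 11)*(Q(12) - 143) = 0*((4 + 12) - 143) = 0*(16 - 143) = 0*(-127) = 0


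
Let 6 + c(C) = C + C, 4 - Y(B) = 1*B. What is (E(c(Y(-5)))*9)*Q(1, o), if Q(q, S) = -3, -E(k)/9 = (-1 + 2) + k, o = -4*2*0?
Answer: 3159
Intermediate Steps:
o = 0 (o = -8*0 = 0)
Y(B) = 4 - B
c(C) = -6 + 2*C (c(C) = -6 + (C + C) = -6 + 2*C)
E(k) = -9 - 9*k (E(k) = -9*((-1 + 2) + k) = -9*(1 + k) = -9 - 9*k)
(E(c(Y(-5)))*9)*Q(1, o) = ((-9 - 9*(-6 + 2*(4 - 1*(-5))))*9)*(-3) = ((-9 - 9*(-6 + 2*(4 + 5)))*9)*(-3) = ((-9 - 9*(-6 + 2*9))*9)*(-3) = ((-9 - 9*(-6 + 18))*9)*(-3) = ((-9 - 9*12)*9)*(-3) = ((-9 - 108)*9)*(-3) = -117*9*(-3) = -1053*(-3) = 3159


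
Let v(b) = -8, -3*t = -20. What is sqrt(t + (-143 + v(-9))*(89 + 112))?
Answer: I*sqrt(273099)/3 ≈ 174.2*I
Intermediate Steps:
t = 20/3 (t = -1/3*(-20) = 20/3 ≈ 6.6667)
sqrt(t + (-143 + v(-9))*(89 + 112)) = sqrt(20/3 + (-143 - 8)*(89 + 112)) = sqrt(20/3 - 151*201) = sqrt(20/3 - 30351) = sqrt(-91033/3) = I*sqrt(273099)/3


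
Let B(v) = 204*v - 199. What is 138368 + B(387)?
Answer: 217117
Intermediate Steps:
B(v) = -199 + 204*v
138368 + B(387) = 138368 + (-199 + 204*387) = 138368 + (-199 + 78948) = 138368 + 78749 = 217117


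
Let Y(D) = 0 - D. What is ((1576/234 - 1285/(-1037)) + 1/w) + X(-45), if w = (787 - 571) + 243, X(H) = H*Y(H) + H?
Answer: -750549794/363987 ≈ -2062.0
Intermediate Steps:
Y(D) = -D
X(H) = H - H² (X(H) = H*(-H) + H = -H² + H = H - H²)
w = 459 (w = 216 + 243 = 459)
((1576/234 - 1285/(-1037)) + 1/w) + X(-45) = ((1576/234 - 1285/(-1037)) + 1/459) - 45*(1 - 1*(-45)) = ((1576*(1/234) - 1285*(-1/1037)) + 1/459) - 45*(1 + 45) = ((788/117 + 1285/1037) + 1/459) - 45*46 = (967501/121329 + 1/459) - 2070 = 2903296/363987 - 2070 = -750549794/363987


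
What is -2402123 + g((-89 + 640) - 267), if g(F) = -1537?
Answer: -2403660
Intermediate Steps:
-2402123 + g((-89 + 640) - 267) = -2402123 - 1537 = -2403660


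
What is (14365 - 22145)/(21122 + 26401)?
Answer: -7780/47523 ≈ -0.16371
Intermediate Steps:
(14365 - 22145)/(21122 + 26401) = -7780/47523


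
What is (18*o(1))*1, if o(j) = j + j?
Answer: 36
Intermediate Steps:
o(j) = 2*j
(18*o(1))*1 = (18*(2*1))*1 = (18*2)*1 = 36*1 = 36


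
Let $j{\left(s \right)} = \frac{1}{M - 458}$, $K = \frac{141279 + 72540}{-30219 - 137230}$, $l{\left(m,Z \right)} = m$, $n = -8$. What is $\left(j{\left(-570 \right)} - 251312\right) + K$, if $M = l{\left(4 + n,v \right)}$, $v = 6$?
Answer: $- \frac{19441956658483}{77361438} \approx -2.5131 \cdot 10^{5}$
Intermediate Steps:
$M = -4$ ($M = 4 - 8 = -4$)
$K = - \frac{213819}{167449}$ ($K = \frac{213819}{-167449} = 213819 \left(- \frac{1}{167449}\right) = - \frac{213819}{167449} \approx -1.2769$)
$j{\left(s \right)} = - \frac{1}{462}$ ($j{\left(s \right)} = \frac{1}{-4 - 458} = \frac{1}{-462} = - \frac{1}{462}$)
$\left(j{\left(-570 \right)} - 251312\right) + K = \left(- \frac{1}{462} - 251312\right) - \frac{213819}{167449} = - \frac{116106145}{462} - \frac{213819}{167449} = - \frac{19441956658483}{77361438}$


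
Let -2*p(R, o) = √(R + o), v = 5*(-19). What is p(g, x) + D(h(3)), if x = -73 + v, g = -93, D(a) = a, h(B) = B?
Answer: 3 - 3*I*√29/2 ≈ 3.0 - 8.0777*I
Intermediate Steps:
v = -95
x = -168 (x = -73 - 95 = -168)
p(R, o) = -√(R + o)/2
p(g, x) + D(h(3)) = -√(-93 - 168)/2 + 3 = -3*I*√29/2 + 3 = 3 - 3*I*√29/2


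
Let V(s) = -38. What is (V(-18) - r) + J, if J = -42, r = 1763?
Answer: -1843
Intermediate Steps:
(V(-18) - r) + J = (-38 - 1*1763) - 42 = (-38 - 1763) - 42 = -1801 - 42 = -1843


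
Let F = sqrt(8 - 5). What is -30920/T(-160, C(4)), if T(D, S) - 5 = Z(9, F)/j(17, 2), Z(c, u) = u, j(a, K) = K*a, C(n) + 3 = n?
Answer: -178717600/28897 + 1051280*sqrt(3)/28897 ≈ -6121.6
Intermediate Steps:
F = sqrt(3) ≈ 1.7320
C(n) = -3 + n
T(D, S) = 5 + sqrt(3)/34 (T(D, S) = 5 + sqrt(3)/((2*17)) = 5 + sqrt(3)/34)
-30920/T(-160, C(4)) = -30920/(5 + sqrt(3)/34)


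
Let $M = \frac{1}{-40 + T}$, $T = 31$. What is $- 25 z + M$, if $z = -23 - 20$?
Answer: $\frac{9674}{9} \approx 1074.9$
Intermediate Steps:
$M = - \frac{1}{9}$ ($M = \frac{1}{-40 + 31} = \frac{1}{-9} = - \frac{1}{9} \approx -0.11111$)
$z = -43$ ($z = -23 - 20 = -43$)
$- 25 z + M = \left(-25\right) \left(-43\right) - \frac{1}{9} = 1075 - \frac{1}{9} = \frac{9674}{9}$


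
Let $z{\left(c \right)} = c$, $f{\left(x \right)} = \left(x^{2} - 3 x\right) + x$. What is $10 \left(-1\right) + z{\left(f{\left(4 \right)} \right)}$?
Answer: $-2$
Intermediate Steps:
$f{\left(x \right)} = x^{2} - 2 x$
$10 \left(-1\right) + z{\left(f{\left(4 \right)} \right)} = 10 \left(-1\right) + 4 \left(-2 + 4\right) = -10 + 4 \cdot 2 = -10 + 8 = -2$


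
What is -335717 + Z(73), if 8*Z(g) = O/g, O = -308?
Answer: -49014759/146 ≈ -3.3572e+5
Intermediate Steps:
Z(g) = -77/(2*g) (Z(g) = (-308/g)/8 = -77/(2*g))
-335717 + Z(73) = -335717 - 77/2/73 = -335717 - 77/2*1/73 = -335717 - 77/146 = -49014759/146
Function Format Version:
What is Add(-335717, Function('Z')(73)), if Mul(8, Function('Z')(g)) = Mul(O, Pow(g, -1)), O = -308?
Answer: Rational(-49014759, 146) ≈ -3.3572e+5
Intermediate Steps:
Function('Z')(g) = Mul(Rational(-77, 2), Pow(g, -1)) (Function('Z')(g) = Mul(Rational(1, 8), Mul(-308, Pow(g, -1))) = Mul(Rational(-77, 2), Pow(g, -1)))
Add(-335717, Function('Z')(73)) = Add(-335717, Mul(Rational(-77, 2), Pow(73, -1))) = Add(-335717, Mul(Rational(-77, 2), Rational(1, 73))) = Add(-335717, Rational(-77, 146)) = Rational(-49014759, 146)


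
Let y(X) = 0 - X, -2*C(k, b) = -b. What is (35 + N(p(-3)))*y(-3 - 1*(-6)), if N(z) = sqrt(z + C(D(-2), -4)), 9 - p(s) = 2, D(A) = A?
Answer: -105 - 3*sqrt(5) ≈ -111.71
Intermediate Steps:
C(k, b) = b/2 (C(k, b) = -(-1)*b/2 = b/2)
p(s) = 7 (p(s) = 9 - 1*2 = 9 - 2 = 7)
y(X) = -X
N(z) = sqrt(-2 + z) (N(z) = sqrt(z + (1/2)*(-4)) = sqrt(z - 2) = sqrt(-2 + z))
(35 + N(p(-3)))*y(-3 - 1*(-6)) = (35 + sqrt(-2 + 7))*(-(-3 - 1*(-6))) = (35 + sqrt(5))*(-(-3 + 6)) = (35 + sqrt(5))*(-1*3) = (35 + sqrt(5))*(-3) = -105 - 3*sqrt(5)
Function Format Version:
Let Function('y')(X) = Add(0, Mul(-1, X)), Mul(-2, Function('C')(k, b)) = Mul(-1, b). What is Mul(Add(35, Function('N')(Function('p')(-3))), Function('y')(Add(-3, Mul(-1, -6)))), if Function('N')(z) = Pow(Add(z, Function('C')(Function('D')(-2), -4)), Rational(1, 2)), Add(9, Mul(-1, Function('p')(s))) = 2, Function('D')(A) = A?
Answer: Add(-105, Mul(-3, Pow(5, Rational(1, 2)))) ≈ -111.71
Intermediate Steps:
Function('C')(k, b) = Mul(Rational(1, 2), b) (Function('C')(k, b) = Mul(Rational(-1, 2), Mul(-1, b)) = Mul(Rational(1, 2), b))
Function('p')(s) = 7 (Function('p')(s) = Add(9, Mul(-1, 2)) = Add(9, -2) = 7)
Function('y')(X) = Mul(-1, X)
Function('N')(z) = Pow(Add(-2, z), Rational(1, 2)) (Function('N')(z) = Pow(Add(z, Mul(Rational(1, 2), -4)), Rational(1, 2)) = Pow(Add(z, -2), Rational(1, 2)) = Pow(Add(-2, z), Rational(1, 2)))
Mul(Add(35, Function('N')(Function('p')(-3))), Function('y')(Add(-3, Mul(-1, -6)))) = Mul(Add(35, Pow(Add(-2, 7), Rational(1, 2))), Mul(-1, Add(-3, Mul(-1, -6)))) = Mul(Add(35, Pow(5, Rational(1, 2))), Mul(-1, Add(-3, 6))) = Mul(Add(35, Pow(5, Rational(1, 2))), Mul(-1, 3)) = Mul(Add(35, Pow(5, Rational(1, 2))), -3) = Add(-105, Mul(-3, Pow(5, Rational(1, 2))))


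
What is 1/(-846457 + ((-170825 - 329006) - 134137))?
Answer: -1/1480425 ≈ -6.7548e-7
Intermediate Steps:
1/(-846457 + ((-170825 - 329006) - 134137)) = 1/(-846457 + (-499831 - 134137)) = 1/(-846457 - 633968) = 1/(-1480425) = -1/1480425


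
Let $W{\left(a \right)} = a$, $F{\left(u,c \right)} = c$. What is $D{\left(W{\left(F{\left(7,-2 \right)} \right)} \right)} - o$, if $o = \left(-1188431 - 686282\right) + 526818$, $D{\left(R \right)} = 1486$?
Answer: $1349381$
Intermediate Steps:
$o = -1347895$ ($o = -1874713 + 526818 = -1347895$)
$D{\left(W{\left(F{\left(7,-2 \right)} \right)} \right)} - o = 1486 - -1347895 = 1486 + 1347895 = 1349381$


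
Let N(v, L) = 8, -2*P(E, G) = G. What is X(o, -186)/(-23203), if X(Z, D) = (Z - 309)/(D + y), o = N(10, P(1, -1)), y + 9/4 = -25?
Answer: -1204/19792159 ≈ -6.0832e-5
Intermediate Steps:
y = -109/4 (y = -9/4 - 25 = -109/4 ≈ -27.250)
P(E, G) = -G/2
o = 8
X(Z, D) = (-309 + Z)/(-109/4 + D) (X(Z, D) = (Z - 309)/(D - 109/4) = (-309 + Z)/(-109/4 + D))
X(o, -186)/(-23203) = (4*(-309 + 8)/(-109 + 4*(-186)))/(-23203) = (4*(-301)/(-109 - 744))*(-1/23203) = (4*(-301)/(-853))*(-1/23203) = (4*(-1/853)*(-301))*(-1/23203) = (1204/853)*(-1/23203) = -1204/19792159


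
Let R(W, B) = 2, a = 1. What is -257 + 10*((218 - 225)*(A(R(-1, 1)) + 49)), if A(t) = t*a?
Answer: -3827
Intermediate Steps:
A(t) = t (A(t) = t*1 = t)
-257 + 10*((218 - 225)*(A(R(-1, 1)) + 49)) = -257 + 10*((218 - 225)*(2 + 49)) = -257 + 10*(-7*51) = -257 + 10*(-357) = -257 - 3570 = -3827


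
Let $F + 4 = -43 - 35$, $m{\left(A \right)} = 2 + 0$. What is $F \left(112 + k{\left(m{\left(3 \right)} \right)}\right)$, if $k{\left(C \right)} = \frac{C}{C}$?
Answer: $-9266$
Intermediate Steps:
$m{\left(A \right)} = 2$
$F = -82$ ($F = -4 - 78 = -82$)
$k{\left(C \right)} = 1$
$F \left(112 + k{\left(m{\left(3 \right)} \right)}\right) = - 82 \left(112 + 1\right) = \left(-82\right) 113 = -9266$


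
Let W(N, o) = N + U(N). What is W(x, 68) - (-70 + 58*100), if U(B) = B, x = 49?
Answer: -5632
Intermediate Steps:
W(N, o) = 2*N (W(N, o) = N + N = 2*N)
W(x, 68) - (-70 + 58*100) = 2*49 - (-70 + 58*100) = 98 - (-70 + 5800) = 98 - 1*5730 = 98 - 5730 = -5632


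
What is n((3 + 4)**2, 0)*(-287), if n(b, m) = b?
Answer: -14063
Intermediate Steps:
n((3 + 4)**2, 0)*(-287) = (3 + 4)**2*(-287) = 7**2*(-287) = 49*(-287) = -14063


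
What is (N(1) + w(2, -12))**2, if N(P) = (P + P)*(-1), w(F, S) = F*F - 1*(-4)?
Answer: 36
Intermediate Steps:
w(F, S) = 4 + F**2 (w(F, S) = F**2 + 4 = 4 + F**2)
N(P) = -2*P (N(P) = (2*P)*(-1) = -2*P)
(N(1) + w(2, -12))**2 = (-2*1 + (4 + 2**2))**2 = (-2 + (4 + 4))**2 = (-2 + 8)**2 = 6**2 = 36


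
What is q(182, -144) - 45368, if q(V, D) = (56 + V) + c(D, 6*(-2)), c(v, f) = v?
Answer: -45274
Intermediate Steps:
q(V, D) = 56 + D + V (q(V, D) = (56 + V) + D = 56 + D + V)
q(182, -144) - 45368 = (56 - 144 + 182) - 45368 = 94 - 45368 = -45274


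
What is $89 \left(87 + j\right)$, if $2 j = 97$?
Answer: $\frac{24119}{2} \approx 12060.0$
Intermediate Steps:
$j = \frac{97}{2}$ ($j = \frac{1}{2} \cdot 97 = \frac{97}{2} \approx 48.5$)
$89 \left(87 + j\right) = 89 \left(87 + \frac{97}{2}\right) = 89 \cdot \frac{271}{2} = \frac{24119}{2}$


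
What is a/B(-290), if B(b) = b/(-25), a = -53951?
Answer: -269755/58 ≈ -4650.9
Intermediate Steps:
B(b) = -b/25 (B(b) = b*(-1/25) = -b/25)
a/B(-290) = -53951/((-1/25*(-290))) = -53951/58/5 = -53951*5/58 = -269755/58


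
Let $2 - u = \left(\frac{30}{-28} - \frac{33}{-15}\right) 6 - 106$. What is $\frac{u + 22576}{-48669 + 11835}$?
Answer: $- \frac{793703}{1289190} \approx -0.61566$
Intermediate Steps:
$u = \frac{3543}{35}$ ($u = 2 - \left(\left(\frac{30}{-28} - \frac{33}{-15}\right) 6 - 106\right) = 2 - \left(\left(30 \left(- \frac{1}{28}\right) - - \frac{11}{5}\right) 6 - 106\right) = 2 - \left(\left(- \frac{15}{14} + \frac{11}{5}\right) 6 - 106\right) = 2 - \left(\frac{79}{70} \cdot 6 - 106\right) = 2 - \left(\frac{237}{35} - 106\right) = 2 - - \frac{3473}{35} = 2 + \frac{3473}{35} = \frac{3543}{35} \approx 101.23$)
$\frac{u + 22576}{-48669 + 11835} = \frac{\frac{3543}{35} + 22576}{-48669 + 11835} = \frac{793703}{35 \left(-36834\right)} = \frac{793703}{35} \left(- \frac{1}{36834}\right) = - \frac{793703}{1289190}$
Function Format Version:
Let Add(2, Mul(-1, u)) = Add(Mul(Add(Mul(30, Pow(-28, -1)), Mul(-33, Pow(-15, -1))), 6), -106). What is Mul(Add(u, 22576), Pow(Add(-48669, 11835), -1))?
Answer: Rational(-793703, 1289190) ≈ -0.61566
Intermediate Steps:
u = Rational(3543, 35) (u = Add(2, Mul(-1, Add(Mul(Add(Mul(30, Pow(-28, -1)), Mul(-33, Pow(-15, -1))), 6), -106))) = Add(2, Mul(-1, Add(Mul(Add(Mul(30, Rational(-1, 28)), Mul(-33, Rational(-1, 15))), 6), -106))) = Add(2, Mul(-1, Add(Mul(Add(Rational(-15, 14), Rational(11, 5)), 6), -106))) = Add(2, Mul(-1, Add(Mul(Rational(79, 70), 6), -106))) = Add(2, Mul(-1, Add(Rational(237, 35), -106))) = Add(2, Mul(-1, Rational(-3473, 35))) = Add(2, Rational(3473, 35)) = Rational(3543, 35) ≈ 101.23)
Mul(Add(u, 22576), Pow(Add(-48669, 11835), -1)) = Mul(Add(Rational(3543, 35), 22576), Pow(Add(-48669, 11835), -1)) = Mul(Rational(793703, 35), Pow(-36834, -1)) = Mul(Rational(793703, 35), Rational(-1, 36834)) = Rational(-793703, 1289190)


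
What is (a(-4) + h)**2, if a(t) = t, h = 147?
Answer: 20449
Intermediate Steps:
(a(-4) + h)**2 = (-4 + 147)**2 = 143**2 = 20449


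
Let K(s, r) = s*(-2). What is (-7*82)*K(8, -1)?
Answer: 9184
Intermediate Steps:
K(s, r) = -2*s
(-7*82)*K(8, -1) = (-7*82)*(-2*8) = -574*(-16) = 9184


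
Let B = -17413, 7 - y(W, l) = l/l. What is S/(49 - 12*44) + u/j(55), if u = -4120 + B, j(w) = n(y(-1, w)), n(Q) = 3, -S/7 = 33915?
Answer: -9602092/1437 ≈ -6682.0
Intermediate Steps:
S = -237405 (S = -7*33915 = -237405)
y(W, l) = 6 (y(W, l) = 7 - l/l = 7 - 1*1 = 7 - 1 = 6)
j(w) = 3
u = -21533 (u = -4120 - 17413 = -21533)
S/(49 - 12*44) + u/j(55) = -237405/(49 - 12*44) - 21533/3 = -237405/(49 - 528) - 21533*1/3 = -237405/(-479) - 21533/3 = -237405*(-1/479) - 21533/3 = 237405/479 - 21533/3 = -9602092/1437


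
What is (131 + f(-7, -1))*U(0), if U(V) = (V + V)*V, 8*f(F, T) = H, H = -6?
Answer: 0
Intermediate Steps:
f(F, T) = -3/4 (f(F, T) = (1/8)*(-6) = -3/4)
U(V) = 2*V**2 (U(V) = (2*V)*V = 2*V**2)
(131 + f(-7, -1))*U(0) = (131 - 3/4)*(2*0**2) = 521*(2*0)/4 = (521/4)*0 = 0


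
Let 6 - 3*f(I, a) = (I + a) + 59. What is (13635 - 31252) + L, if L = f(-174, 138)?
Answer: -52868/3 ≈ -17623.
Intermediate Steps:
f(I, a) = -53/3 - I/3 - a/3 (f(I, a) = 2 - ((I + a) + 59)/3 = 2 - (59 + I + a)/3 = 2 + (-59/3 - I/3 - a/3) = -53/3 - I/3 - a/3)
L = -17/3 (L = -53/3 - 1/3*(-174) - 1/3*138 = -53/3 + 58 - 46 = -17/3 ≈ -5.6667)
(13635 - 31252) + L = (13635 - 31252) - 17/3 = -17617 - 17/3 = -52868/3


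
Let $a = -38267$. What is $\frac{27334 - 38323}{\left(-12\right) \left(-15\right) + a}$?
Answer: $\frac{10989}{38087} \approx 0.28852$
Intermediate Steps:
$\frac{27334 - 38323}{\left(-12\right) \left(-15\right) + a} = \frac{27334 - 38323}{\left(-12\right) \left(-15\right) - 38267} = - \frac{10989}{180 - 38267} = - \frac{10989}{-38087} = \left(-10989\right) \left(- \frac{1}{38087}\right) = \frac{10989}{38087}$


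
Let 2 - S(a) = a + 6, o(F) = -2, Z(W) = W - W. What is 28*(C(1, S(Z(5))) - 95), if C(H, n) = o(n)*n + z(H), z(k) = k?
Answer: -2408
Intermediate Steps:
Z(W) = 0
S(a) = -4 - a (S(a) = 2 - (a + 6) = 2 - (6 + a) = 2 + (-6 - a) = -4 - a)
C(H, n) = H - 2*n (C(H, n) = -2*n + H = H - 2*n)
28*(C(1, S(Z(5))) - 95) = 28*((1 - 2*(-4 - 1*0)) - 95) = 28*((1 - 2*(-4 + 0)) - 95) = 28*((1 - 2*(-4)) - 95) = 28*((1 + 8) - 95) = 28*(9 - 95) = 28*(-86) = -2408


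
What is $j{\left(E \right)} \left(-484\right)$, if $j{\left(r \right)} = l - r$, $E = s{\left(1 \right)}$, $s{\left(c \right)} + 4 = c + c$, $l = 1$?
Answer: $-1452$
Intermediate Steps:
$s{\left(c \right)} = -4 + 2 c$ ($s{\left(c \right)} = -4 + \left(c + c\right) = -4 + 2 c$)
$E = -2$ ($E = -4 + 2 \cdot 1 = -4 + 2 = -2$)
$j{\left(r \right)} = 1 - r$
$j{\left(E \right)} \left(-484\right) = \left(1 - -2\right) \left(-484\right) = \left(1 + 2\right) \left(-484\right) = 3 \left(-484\right) = -1452$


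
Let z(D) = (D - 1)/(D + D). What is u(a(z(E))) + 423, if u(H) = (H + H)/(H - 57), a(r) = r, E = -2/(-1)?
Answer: 96019/227 ≈ 422.99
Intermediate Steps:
E = 2 (E = -2*(-1) = 2)
z(D) = (-1 + D)/(2*D) (z(D) = (-1 + D)/((2*D)) = (-1 + D)*(1/(2*D)) = (-1 + D)/(2*D))
u(H) = 2*H/(-57 + H) (u(H) = (2*H)/(-57 + H) = 2*H/(-57 + H))
u(a(z(E))) + 423 = 2*((½)*(-1 + 2)/2)/(-57 + (½)*(-1 + 2)/2) + 423 = 2*((½)*(½)*1)/(-57 + (½)*(½)*1) + 423 = 2*(¼)/(-57 + ¼) + 423 = 2*(¼)/(-227/4) + 423 = 2*(¼)*(-4/227) + 423 = -2/227 + 423 = 96019/227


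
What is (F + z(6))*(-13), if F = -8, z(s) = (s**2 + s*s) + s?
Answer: -910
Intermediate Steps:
z(s) = s + 2*s**2 (z(s) = (s**2 + s**2) + s = 2*s**2 + s = s + 2*s**2)
(F + z(6))*(-13) = (-8 + 6*(1 + 2*6))*(-13) = (-8 + 6*(1 + 12))*(-13) = (-8 + 6*13)*(-13) = (-8 + 78)*(-13) = 70*(-13) = -910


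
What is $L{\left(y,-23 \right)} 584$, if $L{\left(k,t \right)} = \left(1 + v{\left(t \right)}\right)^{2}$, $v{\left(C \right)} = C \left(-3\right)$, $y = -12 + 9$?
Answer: $2861600$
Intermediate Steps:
$y = -3$
$v{\left(C \right)} = - 3 C$
$L{\left(k,t \right)} = \left(1 - 3 t\right)^{2}$
$L{\left(y,-23 \right)} 584 = \left(-1 + 3 \left(-23\right)\right)^{2} \cdot 584 = \left(-1 - 69\right)^{2} \cdot 584 = \left(-70\right)^{2} \cdot 584 = 4900 \cdot 584 = 2861600$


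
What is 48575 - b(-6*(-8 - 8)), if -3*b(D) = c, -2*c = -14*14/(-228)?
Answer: 16612601/342 ≈ 48575.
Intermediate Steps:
c = -49/114 (c = -(-14*14)/(2*(-228)) = -(-98)*(-1)/228 = -½*49/57 = -49/114 ≈ -0.42982)
b(D) = 49/342 (b(D) = -⅓*(-49/114) = 49/342)
48575 - b(-6*(-8 - 8)) = 48575 - 1*49/342 = 48575 - 49/342 = 16612601/342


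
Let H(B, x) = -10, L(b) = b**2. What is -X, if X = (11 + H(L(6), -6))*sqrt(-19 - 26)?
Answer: -3*I*sqrt(5) ≈ -6.7082*I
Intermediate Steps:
X = 3*I*sqrt(5) (X = (11 - 10)*sqrt(-19 - 26) = 1*sqrt(-45) = 1*(3*I*sqrt(5)) = 3*I*sqrt(5) ≈ 6.7082*I)
-X = -3*I*sqrt(5)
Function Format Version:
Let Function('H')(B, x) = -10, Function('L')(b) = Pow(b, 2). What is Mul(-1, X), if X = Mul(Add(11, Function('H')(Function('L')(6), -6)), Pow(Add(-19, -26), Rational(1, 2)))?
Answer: Mul(-3, I, Pow(5, Rational(1, 2))) ≈ Mul(-6.7082, I)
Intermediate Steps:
X = Mul(3, I, Pow(5, Rational(1, 2))) (X = Mul(Add(11, -10), Pow(Add(-19, -26), Rational(1, 2))) = Mul(1, Pow(-45, Rational(1, 2))) = Mul(1, Mul(3, I, Pow(5, Rational(1, 2)))) = Mul(3, I, Pow(5, Rational(1, 2))) ≈ Mul(6.7082, I))
Mul(-1, X) = Mul(-1, Mul(3, I, Pow(5, Rational(1, 2)))) = Mul(-3, I, Pow(5, Rational(1, 2)))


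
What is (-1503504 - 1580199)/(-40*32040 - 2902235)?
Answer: 3083703/4183835 ≈ 0.73705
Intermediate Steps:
(-1503504 - 1580199)/(-40*32040 - 2902235) = -3083703/(-1281600 - 2902235) = -3083703/(-4183835) = -3083703*(-1/4183835) = 3083703/4183835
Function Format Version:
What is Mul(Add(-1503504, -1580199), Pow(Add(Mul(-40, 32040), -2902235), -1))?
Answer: Rational(3083703, 4183835) ≈ 0.73705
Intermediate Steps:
Mul(Add(-1503504, -1580199), Pow(Add(Mul(-40, 32040), -2902235), -1)) = Mul(-3083703, Pow(Add(-1281600, -2902235), -1)) = Mul(-3083703, Pow(-4183835, -1)) = Mul(-3083703, Rational(-1, 4183835)) = Rational(3083703, 4183835)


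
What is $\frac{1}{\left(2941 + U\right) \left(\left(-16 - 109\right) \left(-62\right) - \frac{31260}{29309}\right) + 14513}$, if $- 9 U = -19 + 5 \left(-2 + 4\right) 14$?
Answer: $\frac{37683}{855402069739} \approx 4.4053 \cdot 10^{-8}$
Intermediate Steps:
$U = - \frac{121}{9}$ ($U = - \frac{-19 + 5 \left(-2 + 4\right) 14}{9} = - \frac{-19 + 5 \cdot 2 \cdot 14}{9} = - \frac{-19 + 10 \cdot 14}{9} = - \frac{-19 + 140}{9} = \left(- \frac{1}{9}\right) 121 = - \frac{121}{9} \approx -13.444$)
$\frac{1}{\left(2941 + U\right) \left(\left(-16 - 109\right) \left(-62\right) - \frac{31260}{29309}\right) + 14513} = \frac{1}{\left(2941 - \frac{121}{9}\right) \left(\left(-16 - 109\right) \left(-62\right) - \frac{31260}{29309}\right) + 14513} = \frac{1}{\frac{26348 \left(\left(-125\right) \left(-62\right) - \frac{31260}{29309}\right)}{9} + 14513} = \frac{1}{\frac{26348 \left(7750 - \frac{31260}{29309}\right)}{9} + 14513} = \frac{1}{\frac{26348}{9} \cdot \frac{227113490}{29309} + 14513} = \frac{1}{\frac{854855176360}{37683} + 14513} = \frac{1}{\frac{855402069739}{37683}} = \frac{37683}{855402069739}$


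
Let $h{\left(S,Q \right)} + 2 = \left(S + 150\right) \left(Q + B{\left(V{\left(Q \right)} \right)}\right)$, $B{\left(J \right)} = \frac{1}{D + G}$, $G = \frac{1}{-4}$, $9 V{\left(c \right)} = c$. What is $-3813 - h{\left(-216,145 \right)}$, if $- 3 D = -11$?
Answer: $\frac{236911}{41} \approx 5778.3$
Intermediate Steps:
$D = \frac{11}{3}$ ($D = \left(- \frac{1}{3}\right) \left(-11\right) = \frac{11}{3} \approx 3.6667$)
$V{\left(c \right)} = \frac{c}{9}$
$G = - \frac{1}{4} \approx -0.25$
$B{\left(J \right)} = \frac{12}{41}$ ($B{\left(J \right)} = \frac{1}{\frac{11}{3} - \frac{1}{4}} = \frac{1}{\frac{41}{12}} = \frac{12}{41}$)
$h{\left(S,Q \right)} = -2 + \left(150 + S\right) \left(\frac{12}{41} + Q\right)$ ($h{\left(S,Q \right)} = -2 + \left(S + 150\right) \left(Q + \frac{12}{41}\right) = -2 + \left(150 + S\right) \left(\frac{12}{41} + Q\right)$)
$-3813 - h{\left(-216,145 \right)} = -3813 - \left(\frac{1718}{41} + 150 \cdot 145 + \frac{12}{41} \left(-216\right) + 145 \left(-216\right)\right) = -3813 - \left(\frac{1718}{41} + 21750 - \frac{2592}{41} - 31320\right) = -3813 - - \frac{393244}{41} = -3813 + \frac{393244}{41} = \frac{236911}{41}$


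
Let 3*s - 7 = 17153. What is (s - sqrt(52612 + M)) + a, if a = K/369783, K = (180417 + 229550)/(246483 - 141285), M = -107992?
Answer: 222510471644447/38900432034 - 2*I*sqrt(13845) ≈ 5720.0 - 235.33*I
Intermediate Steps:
s = 5720 (s = 7/3 + (1/3)*17153 = 7/3 + 17153/3 = 5720)
K = 409967/105198 ≈ 3.8971
a = 409967/38900432034 (a = (409967/105198)/369783 = (409967/105198)*(1/369783) = 409967/38900432034 ≈ 1.0539e-5)
(s - sqrt(52612 + M)) + a = (5720 - sqrt(52612 - 107992)) + 409967/38900432034 = (5720 - sqrt(-55380)) + 409967/38900432034 = (5720 - 2*I*sqrt(13845)) + 409967/38900432034 = 222510471644447/38900432034 - 2*I*sqrt(13845)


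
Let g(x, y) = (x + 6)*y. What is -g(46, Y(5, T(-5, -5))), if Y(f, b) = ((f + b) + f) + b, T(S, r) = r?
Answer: 0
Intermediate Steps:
Y(f, b) = 2*b + 2*f (Y(f, b) = ((b + f) + f) + b = (b + 2*f) + b = 2*b + 2*f)
g(x, y) = y*(6 + x) (g(x, y) = (6 + x)*y = y*(6 + x))
-g(46, Y(5, T(-5, -5))) = -(2*(-5) + 2*5)*(6 + 46) = -(-10 + 10)*52 = -0*52 = -1*0 = 0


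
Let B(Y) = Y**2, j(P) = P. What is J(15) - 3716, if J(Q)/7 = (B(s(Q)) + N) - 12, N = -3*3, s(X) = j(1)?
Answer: -3856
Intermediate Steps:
s(X) = 1
N = -9
J(Q) = -140 (J(Q) = 7*((1**2 - 9) - 12) = 7*((1 - 9) - 12) = 7*(-8 - 12) = 7*(-20) = -140)
J(15) - 3716 = -140 - 3716 = -3856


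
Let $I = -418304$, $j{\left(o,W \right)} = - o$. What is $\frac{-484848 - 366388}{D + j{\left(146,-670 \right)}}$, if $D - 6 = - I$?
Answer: $- \frac{212809}{104541} \approx -2.0357$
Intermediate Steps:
$D = 418310$ ($D = 6 - -418304 = 6 + 418304 = 418310$)
$\frac{-484848 - 366388}{D + j{\left(146,-670 \right)}} = \frac{-484848 - 366388}{418310 - 146} = - \frac{851236}{418310 - 146} = - \frac{851236}{418164} = \left(-851236\right) \frac{1}{418164} = - \frac{212809}{104541}$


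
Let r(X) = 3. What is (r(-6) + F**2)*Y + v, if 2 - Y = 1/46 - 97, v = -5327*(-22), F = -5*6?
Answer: 9502283/46 ≈ 2.0657e+5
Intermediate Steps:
F = -30
v = 117194
Y = 4553/46 (Y = 2 - (1/46 - 97) = 2 - 1*(-4461/46) = 2 + 4461/46 = 4553/46 ≈ 98.978)
(r(-6) + F**2)*Y + v = (3 + (-30)**2)*(4553/46) + 117194 = (3 + 900)*(4553/46) + 117194 = 903*(4553/46) + 117194 = 4111359/46 + 117194 = 9502283/46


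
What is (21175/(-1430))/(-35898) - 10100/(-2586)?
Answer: 523767245/134090996 ≈ 3.9061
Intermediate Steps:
(21175/(-1430))/(-35898) - 10100/(-2586) = (21175*(-1/1430))*(-1/35898) - 10100*(-1/2586) = -385/26*(-1/35898) + 5050/1293 = 385/933348 + 5050/1293 = 523767245/134090996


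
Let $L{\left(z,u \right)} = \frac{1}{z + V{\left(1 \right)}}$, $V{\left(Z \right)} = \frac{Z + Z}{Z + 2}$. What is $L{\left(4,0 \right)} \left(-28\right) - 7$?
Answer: $-13$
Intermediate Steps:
$V{\left(Z \right)} = \frac{2 Z}{2 + Z}$
$L{\left(z,u \right)} = \frac{1}{\frac{2}{3} + z}$ ($L{\left(z,u \right)} = \frac{1}{z + 2 \cdot 1 \frac{1}{2 + 1}} = \frac{1}{z + 2 \cdot 1 \cdot \frac{1}{3}} = \frac{1}{z + \frac{2}{3}} = \frac{1}{\frac{2}{3} + z}$)
$L{\left(4,0 \right)} \left(-28\right) - 7 = \frac{3}{2 + 3 \cdot 4} \left(-28\right) - 7 = \frac{3}{2 + 12} \left(-28\right) - 7 = \frac{3}{14} \left(-28\right) - 7 = -6 - 7 = -13$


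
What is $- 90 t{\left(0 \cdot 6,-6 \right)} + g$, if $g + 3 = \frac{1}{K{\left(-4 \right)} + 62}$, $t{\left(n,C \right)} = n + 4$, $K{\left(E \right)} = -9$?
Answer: $- \frac{19238}{53} \approx -362.98$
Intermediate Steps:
$t{\left(n,C \right)} = 4 + n$
$g = - \frac{158}{53}$ ($g = -3 + \frac{1}{-9 + 62} = -3 + \frac{1}{53} = - \frac{158}{53} \approx -2.9811$)
$- 90 t{\left(0 \cdot 6,-6 \right)} + g = - 90 \left(4 + 0 \cdot 6\right) - \frac{158}{53} = - 90 \left(4 + 0\right) - \frac{158}{53} = \left(-90\right) 4 - \frac{158}{53} = -360 - \frac{158}{53} = - \frac{19238}{53}$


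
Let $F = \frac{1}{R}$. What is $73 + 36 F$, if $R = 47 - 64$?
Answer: $\frac{1205}{17} \approx 70.882$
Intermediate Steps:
$R = -17$
$F = - \frac{1}{17}$ ($F = \frac{1}{-17} = - \frac{1}{17} \approx -0.058824$)
$73 + 36 F = 73 + 36 \left(- \frac{1}{17}\right) = 73 - \frac{36}{17} = \frac{1205}{17}$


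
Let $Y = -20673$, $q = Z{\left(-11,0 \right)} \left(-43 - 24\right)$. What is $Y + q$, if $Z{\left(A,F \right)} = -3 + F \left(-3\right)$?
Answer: $-20472$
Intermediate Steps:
$Z{\left(A,F \right)} = -3 - 3 F$
$q = 201$ ($q = \left(-3 - 0\right) \left(-43 - 24\right) = \left(-3 + 0\right) \left(-67\right) = \left(-3\right) \left(-67\right) = 201$)
$Y + q = -20673 + 201 = -20472$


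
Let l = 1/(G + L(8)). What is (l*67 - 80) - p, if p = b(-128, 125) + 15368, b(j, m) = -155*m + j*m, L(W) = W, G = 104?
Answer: 2231891/112 ≈ 19928.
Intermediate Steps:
l = 1/112 (l = 1/(104 + 8) = 1/112 ≈ 0.0089286)
p = -20007 (p = 125*(-155 - 128) + 15368 = 125*(-283) + 15368 = -35375 + 15368 = -20007)
(l*67 - 80) - p = ((1/112)*67 - 80) - 1*(-20007) = (67/112 - 80) + 20007 = -8893/112 + 20007 = 2231891/112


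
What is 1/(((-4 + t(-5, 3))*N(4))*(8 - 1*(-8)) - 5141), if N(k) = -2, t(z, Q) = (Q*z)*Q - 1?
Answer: -1/3541 ≈ -0.00028241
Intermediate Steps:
t(z, Q) = -1 + z*Q**2 (t(z, Q) = z*Q**2 - 1 = -1 + z*Q**2)
1/(((-4 + t(-5, 3))*N(4))*(8 - 1*(-8)) - 5141) = 1/(((-4 + (-1 - 5*3**2))*(-2))*(8 - 1*(-8)) - 5141) = 1/(((-4 + (-1 - 5*9))*(-2))*(8 + 8) - 5141) = 1/(((-4 + (-1 - 45))*(-2))*16 - 5141) = 1/(((-4 - 46)*(-2))*16 - 5141) = 1/(-50*(-2)*16 - 5141) = 1/(100*16 - 5141) = 1/(1600 - 5141) = 1/(-3541) = -1/3541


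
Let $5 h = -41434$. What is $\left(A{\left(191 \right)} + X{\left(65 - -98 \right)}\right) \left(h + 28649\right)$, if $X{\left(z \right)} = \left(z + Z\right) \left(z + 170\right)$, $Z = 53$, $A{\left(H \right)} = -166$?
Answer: $\frac{7306160982}{5} \approx 1.4612 \cdot 10^{9}$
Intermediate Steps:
$h = - \frac{41434}{5}$ ($h = \frac{1}{5} \left(-41434\right) = - \frac{41434}{5} \approx -8286.8$)
$X{\left(z \right)} = \left(53 + z\right) \left(170 + z\right)$ ($X{\left(z \right)} = \left(z + 53\right) \left(z + 170\right) = \left(53 + z\right) \left(170 + z\right)$)
$\left(A{\left(191 \right)} + X{\left(65 - -98 \right)}\right) \left(h + 28649\right) = \left(-166 + \left(9010 + \left(65 - -98\right)^{2} + 223 \left(65 - -98\right)\right)\right) \left(- \frac{41434}{5} + 28649\right) = \left(-166 + \left(9010 + \left(65 + 98\right)^{2} + 223 \left(65 + 98\right)\right)\right) \frac{101811}{5} = \left(-166 + \left(9010 + 163^{2} + 223 \cdot 163\right)\right) \frac{101811}{5} = \left(-166 + \left(9010 + 26569 + 36349\right)\right) \frac{101811}{5} = \left(-166 + 71928\right) \frac{101811}{5} = 71762 \cdot \frac{101811}{5} = \frac{7306160982}{5}$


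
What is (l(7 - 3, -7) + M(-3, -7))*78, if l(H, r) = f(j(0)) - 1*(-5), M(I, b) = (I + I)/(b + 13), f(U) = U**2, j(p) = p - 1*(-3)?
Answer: 1014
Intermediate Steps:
j(p) = 3 + p (j(p) = p + 3 = 3 + p)
M(I, b) = 2*I/(13 + b) (M(I, b) = (2*I)/(13 + b) = 2*I/(13 + b))
l(H, r) = 14 (l(H, r) = (3 + 0)**2 - 1*(-5) = 3**2 + 5 = 9 + 5 = 14)
(l(7 - 3, -7) + M(-3, -7))*78 = (14 + 2*(-3)/(13 - 7))*78 = (14 + 2*(-3)/6)*78 = (14 + 2*(-3)*(1/6))*78 = (14 - 1)*78 = 13*78 = 1014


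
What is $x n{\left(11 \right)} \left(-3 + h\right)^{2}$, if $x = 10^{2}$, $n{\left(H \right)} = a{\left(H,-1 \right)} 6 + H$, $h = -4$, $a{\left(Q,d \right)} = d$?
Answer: $24500$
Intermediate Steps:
$n{\left(H \right)} = -6 + H$ ($n{\left(H \right)} = \left(-1\right) 6 + H = -6 + H$)
$x = 100$
$x n{\left(11 \right)} \left(-3 + h\right)^{2} = 100 \left(-6 + 11\right) \left(-3 - 4\right)^{2} = 100 \cdot 5 \left(-7\right)^{2} = 500 \cdot 49 = 24500$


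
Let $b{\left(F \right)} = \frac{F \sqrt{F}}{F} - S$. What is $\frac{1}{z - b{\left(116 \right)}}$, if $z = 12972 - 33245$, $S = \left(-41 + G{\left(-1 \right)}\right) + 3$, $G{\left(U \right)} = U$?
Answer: $- \frac{5078}{103144307} + \frac{\sqrt{29}}{206288614} \approx -4.9206 \cdot 10^{-5}$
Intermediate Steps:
$S = -39$ ($S = \left(-41 - 1\right) + 3 = -42 + 3 = -39$)
$z = -20273$ ($z = 12972 - 33245 = -20273$)
$b{\left(F \right)} = 39 + \sqrt{F}$ ($b{\left(F \right)} = \frac{F \sqrt{F}}{F} - -39 = \frac{F^{\frac{3}{2}}}{F} + 39 = \sqrt{F} + 39 = 39 + \sqrt{F}$)
$\frac{1}{z - b{\left(116 \right)}} = \frac{1}{-20273 - \left(39 + \sqrt{116}\right)} = \frac{1}{-20273 - \left(39 + 2 \sqrt{29}\right)} = \frac{1}{-20312 - 2 \sqrt{29}}$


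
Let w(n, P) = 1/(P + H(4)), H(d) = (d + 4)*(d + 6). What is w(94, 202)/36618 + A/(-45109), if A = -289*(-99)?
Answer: -295445037527/465807984084 ≈ -0.63426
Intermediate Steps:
H(d) = (4 + d)*(6 + d)
w(n, P) = 1/(80 + P) (w(n, P) = 1/(P + (24 + 4**2 + 10*4)) = 1/(P + (24 + 16 + 40)) = 1/(P + 80) = 1/(80 + P))
A = 28611
w(94, 202)/36618 + A/(-45109) = 1/((80 + 202)*36618) + 28611/(-45109) = (1/36618)/282 + 28611*(-1/45109) = (1/282)*(1/36618) - 28611/45109 = 1/10326276 - 28611/45109 = -295445037527/465807984084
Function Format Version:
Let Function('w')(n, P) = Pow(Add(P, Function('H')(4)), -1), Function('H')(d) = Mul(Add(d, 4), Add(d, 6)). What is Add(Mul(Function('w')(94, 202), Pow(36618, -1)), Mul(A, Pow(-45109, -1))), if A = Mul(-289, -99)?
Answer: Rational(-295445037527, 465807984084) ≈ -0.63426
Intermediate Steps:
Function('H')(d) = Mul(Add(4, d), Add(6, d))
Function('w')(n, P) = Pow(Add(80, P), -1) (Function('w')(n, P) = Pow(Add(P, Add(24, Pow(4, 2), Mul(10, 4))), -1) = Pow(Add(P, Add(24, 16, 40)), -1) = Pow(Add(P, 80), -1) = Pow(Add(80, P), -1))
A = 28611
Add(Mul(Function('w')(94, 202), Pow(36618, -1)), Mul(A, Pow(-45109, -1))) = Add(Mul(Pow(Add(80, 202), -1), Pow(36618, -1)), Mul(28611, Pow(-45109, -1))) = Add(Mul(Pow(282, -1), Rational(1, 36618)), Mul(28611, Rational(-1, 45109))) = Add(Mul(Rational(1, 282), Rational(1, 36618)), Rational(-28611, 45109)) = Add(Rational(1, 10326276), Rational(-28611, 45109)) = Rational(-295445037527, 465807984084)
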